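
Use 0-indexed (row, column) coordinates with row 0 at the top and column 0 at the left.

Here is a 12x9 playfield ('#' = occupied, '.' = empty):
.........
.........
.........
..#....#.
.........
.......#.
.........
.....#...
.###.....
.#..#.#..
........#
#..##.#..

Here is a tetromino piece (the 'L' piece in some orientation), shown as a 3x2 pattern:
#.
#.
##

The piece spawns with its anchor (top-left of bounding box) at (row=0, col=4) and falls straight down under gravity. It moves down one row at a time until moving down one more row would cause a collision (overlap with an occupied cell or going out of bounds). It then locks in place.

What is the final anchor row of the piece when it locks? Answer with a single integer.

Spawn at (row=0, col=4). Try each row:
  row 0: fits
  row 1: fits
  row 2: fits
  row 3: fits
  row 4: fits
  row 5: blocked -> lock at row 4

Answer: 4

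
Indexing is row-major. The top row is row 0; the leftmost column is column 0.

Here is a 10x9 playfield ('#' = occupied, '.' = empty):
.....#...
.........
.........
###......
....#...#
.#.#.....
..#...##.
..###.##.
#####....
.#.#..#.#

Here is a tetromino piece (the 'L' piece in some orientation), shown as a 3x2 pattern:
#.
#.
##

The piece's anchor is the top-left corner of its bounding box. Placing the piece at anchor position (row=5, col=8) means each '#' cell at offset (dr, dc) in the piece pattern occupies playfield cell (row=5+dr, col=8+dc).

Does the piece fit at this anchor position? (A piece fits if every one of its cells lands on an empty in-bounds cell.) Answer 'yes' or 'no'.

Answer: no

Derivation:
Check each piece cell at anchor (5, 8):
  offset (0,0) -> (5,8): empty -> OK
  offset (1,0) -> (6,8): empty -> OK
  offset (2,0) -> (7,8): empty -> OK
  offset (2,1) -> (7,9): out of bounds -> FAIL
All cells valid: no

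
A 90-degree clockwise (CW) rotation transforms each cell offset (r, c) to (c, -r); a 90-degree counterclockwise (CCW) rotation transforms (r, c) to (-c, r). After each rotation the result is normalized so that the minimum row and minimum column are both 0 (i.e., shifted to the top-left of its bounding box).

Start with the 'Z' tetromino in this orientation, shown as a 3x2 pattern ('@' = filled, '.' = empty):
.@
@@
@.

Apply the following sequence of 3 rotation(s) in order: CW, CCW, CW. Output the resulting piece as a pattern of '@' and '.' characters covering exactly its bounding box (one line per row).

Start:
.@
@@
@.
After rotation 1 (CW):
@@.
.@@
After rotation 2 (CCW):
.@
@@
@.
After rotation 3 (CW):
@@.
.@@

Answer: @@.
.@@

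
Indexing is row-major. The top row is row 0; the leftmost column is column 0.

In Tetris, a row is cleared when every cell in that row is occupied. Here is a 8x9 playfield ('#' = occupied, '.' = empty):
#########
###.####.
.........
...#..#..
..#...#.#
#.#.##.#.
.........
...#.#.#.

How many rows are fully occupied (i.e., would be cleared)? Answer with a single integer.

Answer: 1

Derivation:
Check each row:
  row 0: 0 empty cells -> FULL (clear)
  row 1: 2 empty cells -> not full
  row 2: 9 empty cells -> not full
  row 3: 7 empty cells -> not full
  row 4: 6 empty cells -> not full
  row 5: 4 empty cells -> not full
  row 6: 9 empty cells -> not full
  row 7: 6 empty cells -> not full
Total rows cleared: 1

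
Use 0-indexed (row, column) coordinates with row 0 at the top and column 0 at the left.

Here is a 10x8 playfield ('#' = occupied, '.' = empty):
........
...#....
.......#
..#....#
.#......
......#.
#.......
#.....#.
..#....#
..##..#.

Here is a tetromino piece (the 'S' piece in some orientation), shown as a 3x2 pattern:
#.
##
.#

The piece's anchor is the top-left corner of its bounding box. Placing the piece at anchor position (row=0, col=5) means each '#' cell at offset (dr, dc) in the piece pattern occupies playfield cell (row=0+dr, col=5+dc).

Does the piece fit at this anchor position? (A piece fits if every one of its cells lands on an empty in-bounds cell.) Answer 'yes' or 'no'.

Answer: yes

Derivation:
Check each piece cell at anchor (0, 5):
  offset (0,0) -> (0,5): empty -> OK
  offset (1,0) -> (1,5): empty -> OK
  offset (1,1) -> (1,6): empty -> OK
  offset (2,1) -> (2,6): empty -> OK
All cells valid: yes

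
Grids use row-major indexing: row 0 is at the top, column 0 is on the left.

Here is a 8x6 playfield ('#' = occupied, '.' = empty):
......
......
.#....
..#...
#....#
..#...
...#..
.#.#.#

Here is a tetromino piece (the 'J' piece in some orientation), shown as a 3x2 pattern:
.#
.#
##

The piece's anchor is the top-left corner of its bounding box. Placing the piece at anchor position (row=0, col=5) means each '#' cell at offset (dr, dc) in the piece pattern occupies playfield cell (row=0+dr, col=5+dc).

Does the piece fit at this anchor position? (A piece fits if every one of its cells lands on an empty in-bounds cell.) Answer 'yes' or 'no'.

Answer: no

Derivation:
Check each piece cell at anchor (0, 5):
  offset (0,1) -> (0,6): out of bounds -> FAIL
  offset (1,1) -> (1,6): out of bounds -> FAIL
  offset (2,0) -> (2,5): empty -> OK
  offset (2,1) -> (2,6): out of bounds -> FAIL
All cells valid: no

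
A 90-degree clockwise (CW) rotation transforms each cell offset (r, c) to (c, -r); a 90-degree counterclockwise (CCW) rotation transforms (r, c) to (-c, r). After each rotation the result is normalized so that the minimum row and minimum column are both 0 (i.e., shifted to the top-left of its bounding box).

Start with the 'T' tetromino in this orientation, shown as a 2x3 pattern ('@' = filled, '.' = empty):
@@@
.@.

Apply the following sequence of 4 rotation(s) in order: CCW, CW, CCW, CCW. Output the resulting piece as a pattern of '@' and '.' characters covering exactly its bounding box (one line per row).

Answer: .@.
@@@

Derivation:
Start:
@@@
.@.
After rotation 1 (CCW):
@.
@@
@.
After rotation 2 (CW):
@@@
.@.
After rotation 3 (CCW):
@.
@@
@.
After rotation 4 (CCW):
.@.
@@@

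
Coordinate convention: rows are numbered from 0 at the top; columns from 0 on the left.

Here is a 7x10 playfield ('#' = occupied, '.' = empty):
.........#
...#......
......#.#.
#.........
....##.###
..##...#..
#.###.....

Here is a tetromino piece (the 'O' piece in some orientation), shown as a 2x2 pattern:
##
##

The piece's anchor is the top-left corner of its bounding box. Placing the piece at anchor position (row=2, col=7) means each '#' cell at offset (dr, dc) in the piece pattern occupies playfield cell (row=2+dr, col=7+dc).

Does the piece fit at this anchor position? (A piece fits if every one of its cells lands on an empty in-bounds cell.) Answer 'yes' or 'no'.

Answer: no

Derivation:
Check each piece cell at anchor (2, 7):
  offset (0,0) -> (2,7): empty -> OK
  offset (0,1) -> (2,8): occupied ('#') -> FAIL
  offset (1,0) -> (3,7): empty -> OK
  offset (1,1) -> (3,8): empty -> OK
All cells valid: no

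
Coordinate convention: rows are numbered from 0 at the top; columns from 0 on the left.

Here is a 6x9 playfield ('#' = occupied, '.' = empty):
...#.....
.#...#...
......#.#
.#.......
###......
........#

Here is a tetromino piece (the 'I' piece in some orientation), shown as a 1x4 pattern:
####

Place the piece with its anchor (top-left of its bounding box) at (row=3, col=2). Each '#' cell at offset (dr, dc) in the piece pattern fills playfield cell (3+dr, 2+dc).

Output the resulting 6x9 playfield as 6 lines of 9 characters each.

Fill (3+0,2+0) = (3,2)
Fill (3+0,2+1) = (3,3)
Fill (3+0,2+2) = (3,4)
Fill (3+0,2+3) = (3,5)

Answer: ...#.....
.#...#...
......#.#
.#####...
###......
........#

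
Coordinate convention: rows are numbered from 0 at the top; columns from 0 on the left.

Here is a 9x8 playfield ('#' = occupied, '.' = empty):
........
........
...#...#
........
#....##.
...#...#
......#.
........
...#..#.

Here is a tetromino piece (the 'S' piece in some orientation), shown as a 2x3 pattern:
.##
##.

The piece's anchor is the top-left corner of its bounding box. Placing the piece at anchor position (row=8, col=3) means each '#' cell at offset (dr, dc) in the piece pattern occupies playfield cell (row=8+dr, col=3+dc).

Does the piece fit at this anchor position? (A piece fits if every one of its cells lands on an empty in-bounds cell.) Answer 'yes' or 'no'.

Answer: no

Derivation:
Check each piece cell at anchor (8, 3):
  offset (0,1) -> (8,4): empty -> OK
  offset (0,2) -> (8,5): empty -> OK
  offset (1,0) -> (9,3): out of bounds -> FAIL
  offset (1,1) -> (9,4): out of bounds -> FAIL
All cells valid: no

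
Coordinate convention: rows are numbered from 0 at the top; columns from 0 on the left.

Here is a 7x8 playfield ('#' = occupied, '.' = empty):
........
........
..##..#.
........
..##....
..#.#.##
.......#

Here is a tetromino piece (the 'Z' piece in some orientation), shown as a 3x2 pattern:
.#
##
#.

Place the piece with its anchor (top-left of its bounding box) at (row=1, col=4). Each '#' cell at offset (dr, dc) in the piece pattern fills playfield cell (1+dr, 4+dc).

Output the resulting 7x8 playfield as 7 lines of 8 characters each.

Answer: ........
.....#..
..#####.
....#...
..##....
..#.#.##
.......#

Derivation:
Fill (1+0,4+1) = (1,5)
Fill (1+1,4+0) = (2,4)
Fill (1+1,4+1) = (2,5)
Fill (1+2,4+0) = (3,4)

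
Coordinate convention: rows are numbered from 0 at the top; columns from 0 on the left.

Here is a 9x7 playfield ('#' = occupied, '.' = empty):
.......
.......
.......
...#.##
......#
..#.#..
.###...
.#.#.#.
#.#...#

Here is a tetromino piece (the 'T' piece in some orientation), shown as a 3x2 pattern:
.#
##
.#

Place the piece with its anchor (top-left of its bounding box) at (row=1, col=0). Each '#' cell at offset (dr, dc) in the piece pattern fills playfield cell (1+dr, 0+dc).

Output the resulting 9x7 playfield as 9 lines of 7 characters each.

Fill (1+0,0+1) = (1,1)
Fill (1+1,0+0) = (2,0)
Fill (1+1,0+1) = (2,1)
Fill (1+2,0+1) = (3,1)

Answer: .......
.#.....
##.....
.#.#.##
......#
..#.#..
.###...
.#.#.#.
#.#...#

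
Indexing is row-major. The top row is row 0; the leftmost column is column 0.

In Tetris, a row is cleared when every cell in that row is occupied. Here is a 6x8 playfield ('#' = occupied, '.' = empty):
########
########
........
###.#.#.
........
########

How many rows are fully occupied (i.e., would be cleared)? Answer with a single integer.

Answer: 3

Derivation:
Check each row:
  row 0: 0 empty cells -> FULL (clear)
  row 1: 0 empty cells -> FULL (clear)
  row 2: 8 empty cells -> not full
  row 3: 3 empty cells -> not full
  row 4: 8 empty cells -> not full
  row 5: 0 empty cells -> FULL (clear)
Total rows cleared: 3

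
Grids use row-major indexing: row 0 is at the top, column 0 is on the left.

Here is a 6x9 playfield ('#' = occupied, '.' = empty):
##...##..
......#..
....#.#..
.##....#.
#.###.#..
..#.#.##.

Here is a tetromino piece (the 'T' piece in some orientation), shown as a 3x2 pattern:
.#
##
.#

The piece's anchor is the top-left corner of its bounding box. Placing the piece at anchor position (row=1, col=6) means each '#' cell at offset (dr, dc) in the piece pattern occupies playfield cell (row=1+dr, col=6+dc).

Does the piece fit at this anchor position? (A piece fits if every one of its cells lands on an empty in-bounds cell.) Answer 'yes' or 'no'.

Answer: no

Derivation:
Check each piece cell at anchor (1, 6):
  offset (0,1) -> (1,7): empty -> OK
  offset (1,0) -> (2,6): occupied ('#') -> FAIL
  offset (1,1) -> (2,7): empty -> OK
  offset (2,1) -> (3,7): occupied ('#') -> FAIL
All cells valid: no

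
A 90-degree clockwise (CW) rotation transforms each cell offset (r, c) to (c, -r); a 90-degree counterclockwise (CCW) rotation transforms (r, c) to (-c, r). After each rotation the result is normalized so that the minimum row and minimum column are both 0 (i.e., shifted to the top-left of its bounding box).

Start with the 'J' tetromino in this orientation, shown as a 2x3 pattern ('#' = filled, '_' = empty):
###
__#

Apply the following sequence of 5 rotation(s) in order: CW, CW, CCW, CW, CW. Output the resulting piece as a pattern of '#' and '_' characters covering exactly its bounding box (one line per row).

Answer: ##
#_
#_

Derivation:
Start:
###
__#
After rotation 1 (CW):
_#
_#
##
After rotation 2 (CW):
#__
###
After rotation 3 (CCW):
_#
_#
##
After rotation 4 (CW):
#__
###
After rotation 5 (CW):
##
#_
#_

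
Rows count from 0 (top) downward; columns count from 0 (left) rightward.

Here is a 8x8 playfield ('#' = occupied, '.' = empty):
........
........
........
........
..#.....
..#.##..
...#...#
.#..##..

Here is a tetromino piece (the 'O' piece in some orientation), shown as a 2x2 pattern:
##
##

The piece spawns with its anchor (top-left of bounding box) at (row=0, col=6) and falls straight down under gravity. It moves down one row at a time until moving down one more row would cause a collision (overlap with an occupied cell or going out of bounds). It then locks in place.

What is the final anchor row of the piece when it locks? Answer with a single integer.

Answer: 4

Derivation:
Spawn at (row=0, col=6). Try each row:
  row 0: fits
  row 1: fits
  row 2: fits
  row 3: fits
  row 4: fits
  row 5: blocked -> lock at row 4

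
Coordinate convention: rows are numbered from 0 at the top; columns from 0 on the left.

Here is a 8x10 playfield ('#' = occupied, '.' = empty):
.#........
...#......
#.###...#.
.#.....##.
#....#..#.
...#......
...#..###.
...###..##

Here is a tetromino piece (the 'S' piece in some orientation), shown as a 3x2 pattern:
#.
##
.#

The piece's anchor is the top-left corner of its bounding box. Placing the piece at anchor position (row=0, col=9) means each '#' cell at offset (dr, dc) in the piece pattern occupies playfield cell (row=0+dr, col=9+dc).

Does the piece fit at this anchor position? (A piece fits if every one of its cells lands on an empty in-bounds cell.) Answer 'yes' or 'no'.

Answer: no

Derivation:
Check each piece cell at anchor (0, 9):
  offset (0,0) -> (0,9): empty -> OK
  offset (1,0) -> (1,9): empty -> OK
  offset (1,1) -> (1,10): out of bounds -> FAIL
  offset (2,1) -> (2,10): out of bounds -> FAIL
All cells valid: no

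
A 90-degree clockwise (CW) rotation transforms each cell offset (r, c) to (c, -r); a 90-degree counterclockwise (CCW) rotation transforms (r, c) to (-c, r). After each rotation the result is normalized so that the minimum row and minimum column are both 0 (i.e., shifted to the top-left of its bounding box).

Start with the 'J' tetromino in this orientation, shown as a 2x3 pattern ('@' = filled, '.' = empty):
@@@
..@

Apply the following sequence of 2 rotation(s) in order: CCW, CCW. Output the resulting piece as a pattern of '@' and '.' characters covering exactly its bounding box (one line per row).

Answer: @..
@@@

Derivation:
Start:
@@@
..@
After rotation 1 (CCW):
@@
@.
@.
After rotation 2 (CCW):
@..
@@@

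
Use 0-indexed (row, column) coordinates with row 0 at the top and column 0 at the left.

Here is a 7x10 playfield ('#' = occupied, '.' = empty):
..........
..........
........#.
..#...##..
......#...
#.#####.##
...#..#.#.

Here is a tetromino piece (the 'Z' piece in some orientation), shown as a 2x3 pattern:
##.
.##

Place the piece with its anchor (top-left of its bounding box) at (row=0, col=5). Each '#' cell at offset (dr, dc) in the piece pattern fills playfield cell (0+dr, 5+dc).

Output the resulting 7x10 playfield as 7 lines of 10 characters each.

Answer: .....##...
......##..
........#.
..#...##..
......#...
#.#####.##
...#..#.#.

Derivation:
Fill (0+0,5+0) = (0,5)
Fill (0+0,5+1) = (0,6)
Fill (0+1,5+1) = (1,6)
Fill (0+1,5+2) = (1,7)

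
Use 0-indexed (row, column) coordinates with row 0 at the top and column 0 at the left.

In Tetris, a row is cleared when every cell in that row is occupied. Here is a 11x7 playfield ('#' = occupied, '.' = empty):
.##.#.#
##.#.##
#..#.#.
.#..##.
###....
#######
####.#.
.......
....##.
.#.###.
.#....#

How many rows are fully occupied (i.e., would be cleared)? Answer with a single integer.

Check each row:
  row 0: 3 empty cells -> not full
  row 1: 2 empty cells -> not full
  row 2: 4 empty cells -> not full
  row 3: 4 empty cells -> not full
  row 4: 4 empty cells -> not full
  row 5: 0 empty cells -> FULL (clear)
  row 6: 2 empty cells -> not full
  row 7: 7 empty cells -> not full
  row 8: 5 empty cells -> not full
  row 9: 3 empty cells -> not full
  row 10: 5 empty cells -> not full
Total rows cleared: 1

Answer: 1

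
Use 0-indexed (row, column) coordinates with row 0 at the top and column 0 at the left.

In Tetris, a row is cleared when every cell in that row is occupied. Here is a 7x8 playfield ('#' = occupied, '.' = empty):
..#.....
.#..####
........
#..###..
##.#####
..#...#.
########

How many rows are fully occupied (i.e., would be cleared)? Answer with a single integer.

Answer: 1

Derivation:
Check each row:
  row 0: 7 empty cells -> not full
  row 1: 3 empty cells -> not full
  row 2: 8 empty cells -> not full
  row 3: 4 empty cells -> not full
  row 4: 1 empty cell -> not full
  row 5: 6 empty cells -> not full
  row 6: 0 empty cells -> FULL (clear)
Total rows cleared: 1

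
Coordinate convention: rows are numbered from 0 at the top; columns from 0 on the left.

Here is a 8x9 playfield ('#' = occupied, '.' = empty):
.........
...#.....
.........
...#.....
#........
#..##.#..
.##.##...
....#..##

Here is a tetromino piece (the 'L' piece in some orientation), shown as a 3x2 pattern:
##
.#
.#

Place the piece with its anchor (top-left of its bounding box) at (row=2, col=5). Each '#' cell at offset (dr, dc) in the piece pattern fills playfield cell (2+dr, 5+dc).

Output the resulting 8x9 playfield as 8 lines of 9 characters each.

Answer: .........
...#.....
.....##..
...#..#..
#.....#..
#..##.#..
.##.##...
....#..##

Derivation:
Fill (2+0,5+0) = (2,5)
Fill (2+0,5+1) = (2,6)
Fill (2+1,5+1) = (3,6)
Fill (2+2,5+1) = (4,6)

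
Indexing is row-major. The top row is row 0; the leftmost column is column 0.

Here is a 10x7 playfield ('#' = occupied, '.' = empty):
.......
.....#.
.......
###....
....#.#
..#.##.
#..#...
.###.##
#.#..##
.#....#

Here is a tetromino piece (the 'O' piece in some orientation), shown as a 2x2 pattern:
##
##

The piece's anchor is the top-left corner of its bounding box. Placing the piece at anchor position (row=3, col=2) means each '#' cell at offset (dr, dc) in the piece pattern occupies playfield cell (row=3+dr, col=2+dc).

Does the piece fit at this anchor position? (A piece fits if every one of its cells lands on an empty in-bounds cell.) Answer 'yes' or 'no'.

Check each piece cell at anchor (3, 2):
  offset (0,0) -> (3,2): occupied ('#') -> FAIL
  offset (0,1) -> (3,3): empty -> OK
  offset (1,0) -> (4,2): empty -> OK
  offset (1,1) -> (4,3): empty -> OK
All cells valid: no

Answer: no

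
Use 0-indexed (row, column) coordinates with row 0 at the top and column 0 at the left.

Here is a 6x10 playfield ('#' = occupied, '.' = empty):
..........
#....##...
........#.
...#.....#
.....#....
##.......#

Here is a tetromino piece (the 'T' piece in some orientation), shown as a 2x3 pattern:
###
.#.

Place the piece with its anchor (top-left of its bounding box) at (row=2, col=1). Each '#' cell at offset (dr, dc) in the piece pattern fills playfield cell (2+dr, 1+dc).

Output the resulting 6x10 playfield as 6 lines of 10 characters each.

Answer: ..........
#....##...
.###....#.
..##.....#
.....#....
##.......#

Derivation:
Fill (2+0,1+0) = (2,1)
Fill (2+0,1+1) = (2,2)
Fill (2+0,1+2) = (2,3)
Fill (2+1,1+1) = (3,2)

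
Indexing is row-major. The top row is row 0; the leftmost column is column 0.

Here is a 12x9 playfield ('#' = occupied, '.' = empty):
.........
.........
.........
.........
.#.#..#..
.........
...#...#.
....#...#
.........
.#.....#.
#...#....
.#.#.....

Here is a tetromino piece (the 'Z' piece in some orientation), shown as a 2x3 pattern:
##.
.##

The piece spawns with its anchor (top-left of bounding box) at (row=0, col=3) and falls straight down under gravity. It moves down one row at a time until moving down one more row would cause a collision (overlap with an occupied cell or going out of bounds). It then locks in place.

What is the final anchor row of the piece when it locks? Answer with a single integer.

Spawn at (row=0, col=3). Try each row:
  row 0: fits
  row 1: fits
  row 2: fits
  row 3: fits
  row 4: blocked -> lock at row 3

Answer: 3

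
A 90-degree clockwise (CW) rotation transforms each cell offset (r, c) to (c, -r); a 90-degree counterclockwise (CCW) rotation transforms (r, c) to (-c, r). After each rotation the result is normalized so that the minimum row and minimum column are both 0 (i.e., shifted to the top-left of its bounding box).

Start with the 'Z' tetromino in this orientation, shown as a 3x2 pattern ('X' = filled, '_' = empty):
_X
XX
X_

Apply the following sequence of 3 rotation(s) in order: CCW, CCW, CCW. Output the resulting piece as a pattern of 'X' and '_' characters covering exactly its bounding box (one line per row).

Start:
_X
XX
X_
After rotation 1 (CCW):
XX_
_XX
After rotation 2 (CCW):
_X
XX
X_
After rotation 3 (CCW):
XX_
_XX

Answer: XX_
_XX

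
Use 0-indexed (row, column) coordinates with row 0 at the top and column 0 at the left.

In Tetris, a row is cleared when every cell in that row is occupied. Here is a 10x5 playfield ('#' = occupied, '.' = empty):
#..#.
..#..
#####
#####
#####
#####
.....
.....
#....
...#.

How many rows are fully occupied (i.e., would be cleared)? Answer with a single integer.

Answer: 4

Derivation:
Check each row:
  row 0: 3 empty cells -> not full
  row 1: 4 empty cells -> not full
  row 2: 0 empty cells -> FULL (clear)
  row 3: 0 empty cells -> FULL (clear)
  row 4: 0 empty cells -> FULL (clear)
  row 5: 0 empty cells -> FULL (clear)
  row 6: 5 empty cells -> not full
  row 7: 5 empty cells -> not full
  row 8: 4 empty cells -> not full
  row 9: 4 empty cells -> not full
Total rows cleared: 4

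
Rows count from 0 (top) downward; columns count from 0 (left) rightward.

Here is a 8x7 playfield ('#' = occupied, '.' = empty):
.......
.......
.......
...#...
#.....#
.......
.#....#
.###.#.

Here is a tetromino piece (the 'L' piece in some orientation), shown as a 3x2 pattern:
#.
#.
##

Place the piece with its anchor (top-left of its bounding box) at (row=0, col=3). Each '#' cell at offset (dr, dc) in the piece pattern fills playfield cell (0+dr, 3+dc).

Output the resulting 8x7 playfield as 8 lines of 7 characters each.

Fill (0+0,3+0) = (0,3)
Fill (0+1,3+0) = (1,3)
Fill (0+2,3+0) = (2,3)
Fill (0+2,3+1) = (2,4)

Answer: ...#...
...#...
...##..
...#...
#.....#
.......
.#....#
.###.#.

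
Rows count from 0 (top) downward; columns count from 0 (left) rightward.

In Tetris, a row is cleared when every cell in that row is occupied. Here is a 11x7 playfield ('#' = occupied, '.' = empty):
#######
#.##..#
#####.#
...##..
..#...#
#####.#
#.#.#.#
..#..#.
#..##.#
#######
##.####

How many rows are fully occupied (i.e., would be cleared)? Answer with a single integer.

Answer: 2

Derivation:
Check each row:
  row 0: 0 empty cells -> FULL (clear)
  row 1: 3 empty cells -> not full
  row 2: 1 empty cell -> not full
  row 3: 5 empty cells -> not full
  row 4: 5 empty cells -> not full
  row 5: 1 empty cell -> not full
  row 6: 3 empty cells -> not full
  row 7: 5 empty cells -> not full
  row 8: 3 empty cells -> not full
  row 9: 0 empty cells -> FULL (clear)
  row 10: 1 empty cell -> not full
Total rows cleared: 2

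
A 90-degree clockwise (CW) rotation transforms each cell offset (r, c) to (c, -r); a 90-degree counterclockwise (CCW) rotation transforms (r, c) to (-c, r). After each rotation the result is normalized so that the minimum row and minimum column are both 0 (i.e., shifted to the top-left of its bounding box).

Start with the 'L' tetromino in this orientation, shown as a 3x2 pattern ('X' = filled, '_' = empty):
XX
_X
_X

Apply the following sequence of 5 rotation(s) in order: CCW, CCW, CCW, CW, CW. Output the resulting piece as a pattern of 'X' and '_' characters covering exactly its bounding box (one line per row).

Start:
XX
_X
_X
After rotation 1 (CCW):
XXX
X__
After rotation 2 (CCW):
X_
X_
XX
After rotation 3 (CCW):
__X
XXX
After rotation 4 (CW):
X_
X_
XX
After rotation 5 (CW):
XXX
X__

Answer: XXX
X__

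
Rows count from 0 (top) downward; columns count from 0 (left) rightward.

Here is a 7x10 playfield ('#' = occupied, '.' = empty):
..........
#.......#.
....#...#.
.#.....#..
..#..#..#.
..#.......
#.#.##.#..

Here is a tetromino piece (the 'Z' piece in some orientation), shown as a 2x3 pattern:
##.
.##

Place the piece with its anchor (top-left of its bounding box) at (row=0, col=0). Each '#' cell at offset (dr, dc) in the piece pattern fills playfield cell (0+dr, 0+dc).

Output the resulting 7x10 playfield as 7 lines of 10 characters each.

Fill (0+0,0+0) = (0,0)
Fill (0+0,0+1) = (0,1)
Fill (0+1,0+1) = (1,1)
Fill (0+1,0+2) = (1,2)

Answer: ##........
###.....#.
....#...#.
.#.....#..
..#..#..#.
..#.......
#.#.##.#..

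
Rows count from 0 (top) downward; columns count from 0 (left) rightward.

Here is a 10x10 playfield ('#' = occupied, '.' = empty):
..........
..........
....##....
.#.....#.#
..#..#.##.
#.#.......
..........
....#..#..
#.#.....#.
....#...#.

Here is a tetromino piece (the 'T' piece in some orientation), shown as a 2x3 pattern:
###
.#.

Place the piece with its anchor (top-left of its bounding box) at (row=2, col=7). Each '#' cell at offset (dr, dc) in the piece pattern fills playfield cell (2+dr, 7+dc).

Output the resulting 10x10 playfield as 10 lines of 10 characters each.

Fill (2+0,7+0) = (2,7)
Fill (2+0,7+1) = (2,8)
Fill (2+0,7+2) = (2,9)
Fill (2+1,7+1) = (3,8)

Answer: ..........
..........
....##.###
.#.....###
..#..#.##.
#.#.......
..........
....#..#..
#.#.....#.
....#...#.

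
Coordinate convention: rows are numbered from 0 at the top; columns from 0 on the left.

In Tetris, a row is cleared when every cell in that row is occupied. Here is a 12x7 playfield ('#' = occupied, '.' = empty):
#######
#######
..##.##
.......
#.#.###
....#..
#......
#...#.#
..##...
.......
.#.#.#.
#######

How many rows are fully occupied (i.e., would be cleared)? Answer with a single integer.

Check each row:
  row 0: 0 empty cells -> FULL (clear)
  row 1: 0 empty cells -> FULL (clear)
  row 2: 3 empty cells -> not full
  row 3: 7 empty cells -> not full
  row 4: 2 empty cells -> not full
  row 5: 6 empty cells -> not full
  row 6: 6 empty cells -> not full
  row 7: 4 empty cells -> not full
  row 8: 5 empty cells -> not full
  row 9: 7 empty cells -> not full
  row 10: 4 empty cells -> not full
  row 11: 0 empty cells -> FULL (clear)
Total rows cleared: 3

Answer: 3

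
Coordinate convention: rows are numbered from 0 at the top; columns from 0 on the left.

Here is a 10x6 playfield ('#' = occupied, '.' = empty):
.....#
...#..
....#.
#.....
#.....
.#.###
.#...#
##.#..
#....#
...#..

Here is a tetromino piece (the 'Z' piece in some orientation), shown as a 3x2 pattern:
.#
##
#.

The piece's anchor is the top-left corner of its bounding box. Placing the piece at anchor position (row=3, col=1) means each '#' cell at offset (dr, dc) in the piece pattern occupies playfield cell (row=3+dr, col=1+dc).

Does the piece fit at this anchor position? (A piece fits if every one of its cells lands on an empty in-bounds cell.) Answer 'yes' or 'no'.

Check each piece cell at anchor (3, 1):
  offset (0,1) -> (3,2): empty -> OK
  offset (1,0) -> (4,1): empty -> OK
  offset (1,1) -> (4,2): empty -> OK
  offset (2,0) -> (5,1): occupied ('#') -> FAIL
All cells valid: no

Answer: no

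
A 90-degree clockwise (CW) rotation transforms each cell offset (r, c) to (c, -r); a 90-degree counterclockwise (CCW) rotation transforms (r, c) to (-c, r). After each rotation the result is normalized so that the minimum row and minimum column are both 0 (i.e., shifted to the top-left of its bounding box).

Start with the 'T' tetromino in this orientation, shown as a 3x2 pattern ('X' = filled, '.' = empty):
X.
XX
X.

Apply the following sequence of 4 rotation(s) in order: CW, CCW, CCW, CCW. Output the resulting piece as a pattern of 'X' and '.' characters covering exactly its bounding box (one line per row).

Answer: .X
XX
.X

Derivation:
Start:
X.
XX
X.
After rotation 1 (CW):
XXX
.X.
After rotation 2 (CCW):
X.
XX
X.
After rotation 3 (CCW):
.X.
XXX
After rotation 4 (CCW):
.X
XX
.X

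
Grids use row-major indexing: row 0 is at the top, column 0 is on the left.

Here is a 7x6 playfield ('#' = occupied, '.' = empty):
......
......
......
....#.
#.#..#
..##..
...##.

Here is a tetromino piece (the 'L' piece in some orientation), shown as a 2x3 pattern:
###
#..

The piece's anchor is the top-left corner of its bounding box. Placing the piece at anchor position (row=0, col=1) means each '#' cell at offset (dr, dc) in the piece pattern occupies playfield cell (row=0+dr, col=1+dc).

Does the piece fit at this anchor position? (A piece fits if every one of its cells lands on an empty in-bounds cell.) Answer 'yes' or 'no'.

Answer: yes

Derivation:
Check each piece cell at anchor (0, 1):
  offset (0,0) -> (0,1): empty -> OK
  offset (0,1) -> (0,2): empty -> OK
  offset (0,2) -> (0,3): empty -> OK
  offset (1,0) -> (1,1): empty -> OK
All cells valid: yes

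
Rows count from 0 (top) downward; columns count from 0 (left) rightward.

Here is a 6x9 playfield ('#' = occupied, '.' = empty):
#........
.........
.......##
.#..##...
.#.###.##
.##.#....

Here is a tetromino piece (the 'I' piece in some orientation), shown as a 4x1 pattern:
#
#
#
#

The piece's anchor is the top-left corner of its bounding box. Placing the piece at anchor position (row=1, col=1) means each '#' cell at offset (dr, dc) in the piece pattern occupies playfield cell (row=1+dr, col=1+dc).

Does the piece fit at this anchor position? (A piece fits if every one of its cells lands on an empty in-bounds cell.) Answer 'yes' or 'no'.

Check each piece cell at anchor (1, 1):
  offset (0,0) -> (1,1): empty -> OK
  offset (1,0) -> (2,1): empty -> OK
  offset (2,0) -> (3,1): occupied ('#') -> FAIL
  offset (3,0) -> (4,1): occupied ('#') -> FAIL
All cells valid: no

Answer: no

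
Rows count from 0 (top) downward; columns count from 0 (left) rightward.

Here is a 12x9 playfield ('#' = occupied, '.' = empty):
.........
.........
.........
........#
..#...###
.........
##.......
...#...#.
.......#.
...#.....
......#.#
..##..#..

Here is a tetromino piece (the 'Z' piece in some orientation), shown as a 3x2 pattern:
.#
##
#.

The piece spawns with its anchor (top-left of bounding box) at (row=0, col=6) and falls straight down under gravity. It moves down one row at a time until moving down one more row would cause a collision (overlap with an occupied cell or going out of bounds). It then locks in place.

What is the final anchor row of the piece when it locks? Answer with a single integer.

Spawn at (row=0, col=6). Try each row:
  row 0: fits
  row 1: fits
  row 2: blocked -> lock at row 1

Answer: 1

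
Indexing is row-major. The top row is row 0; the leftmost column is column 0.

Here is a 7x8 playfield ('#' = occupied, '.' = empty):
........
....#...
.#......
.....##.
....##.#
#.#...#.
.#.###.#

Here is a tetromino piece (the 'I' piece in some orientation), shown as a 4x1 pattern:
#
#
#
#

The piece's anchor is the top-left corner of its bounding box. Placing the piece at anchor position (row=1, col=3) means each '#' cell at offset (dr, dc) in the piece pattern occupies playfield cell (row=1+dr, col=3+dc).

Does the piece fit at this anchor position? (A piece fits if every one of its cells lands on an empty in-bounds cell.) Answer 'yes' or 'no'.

Answer: yes

Derivation:
Check each piece cell at anchor (1, 3):
  offset (0,0) -> (1,3): empty -> OK
  offset (1,0) -> (2,3): empty -> OK
  offset (2,0) -> (3,3): empty -> OK
  offset (3,0) -> (4,3): empty -> OK
All cells valid: yes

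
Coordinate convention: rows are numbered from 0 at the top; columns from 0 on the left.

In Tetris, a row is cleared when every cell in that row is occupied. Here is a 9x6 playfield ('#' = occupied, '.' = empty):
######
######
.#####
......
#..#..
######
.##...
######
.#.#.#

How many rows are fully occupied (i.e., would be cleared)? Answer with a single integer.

Check each row:
  row 0: 0 empty cells -> FULL (clear)
  row 1: 0 empty cells -> FULL (clear)
  row 2: 1 empty cell -> not full
  row 3: 6 empty cells -> not full
  row 4: 4 empty cells -> not full
  row 5: 0 empty cells -> FULL (clear)
  row 6: 4 empty cells -> not full
  row 7: 0 empty cells -> FULL (clear)
  row 8: 3 empty cells -> not full
Total rows cleared: 4

Answer: 4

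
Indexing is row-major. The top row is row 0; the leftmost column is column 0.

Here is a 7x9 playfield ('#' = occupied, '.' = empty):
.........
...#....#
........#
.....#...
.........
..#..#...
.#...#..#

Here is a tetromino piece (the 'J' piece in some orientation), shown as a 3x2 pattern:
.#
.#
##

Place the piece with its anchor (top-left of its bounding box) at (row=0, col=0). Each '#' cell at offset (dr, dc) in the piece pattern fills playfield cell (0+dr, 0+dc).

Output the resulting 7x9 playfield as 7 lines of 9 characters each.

Answer: .#.......
.#.#....#
##......#
.....#...
.........
..#..#...
.#...#..#

Derivation:
Fill (0+0,0+1) = (0,1)
Fill (0+1,0+1) = (1,1)
Fill (0+2,0+0) = (2,0)
Fill (0+2,0+1) = (2,1)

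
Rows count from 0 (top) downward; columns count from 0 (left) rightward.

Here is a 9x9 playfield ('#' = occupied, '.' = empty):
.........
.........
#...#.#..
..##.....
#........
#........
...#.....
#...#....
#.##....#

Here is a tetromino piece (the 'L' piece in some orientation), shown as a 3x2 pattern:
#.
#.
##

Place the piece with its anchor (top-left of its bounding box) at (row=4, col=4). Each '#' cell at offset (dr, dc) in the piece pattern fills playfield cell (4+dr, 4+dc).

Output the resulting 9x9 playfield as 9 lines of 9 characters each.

Fill (4+0,4+0) = (4,4)
Fill (4+1,4+0) = (5,4)
Fill (4+2,4+0) = (6,4)
Fill (4+2,4+1) = (6,5)

Answer: .........
.........
#...#.#..
..##.....
#...#....
#...#....
...###...
#...#....
#.##....#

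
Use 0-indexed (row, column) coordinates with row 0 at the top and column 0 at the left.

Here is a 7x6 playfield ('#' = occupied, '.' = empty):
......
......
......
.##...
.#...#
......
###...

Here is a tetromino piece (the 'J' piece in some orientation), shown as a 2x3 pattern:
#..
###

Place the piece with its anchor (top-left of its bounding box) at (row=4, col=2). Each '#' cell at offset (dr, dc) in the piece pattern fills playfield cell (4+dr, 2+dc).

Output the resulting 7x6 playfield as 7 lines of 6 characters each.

Fill (4+0,2+0) = (4,2)
Fill (4+1,2+0) = (5,2)
Fill (4+1,2+1) = (5,3)
Fill (4+1,2+2) = (5,4)

Answer: ......
......
......
.##...
.##..#
..###.
###...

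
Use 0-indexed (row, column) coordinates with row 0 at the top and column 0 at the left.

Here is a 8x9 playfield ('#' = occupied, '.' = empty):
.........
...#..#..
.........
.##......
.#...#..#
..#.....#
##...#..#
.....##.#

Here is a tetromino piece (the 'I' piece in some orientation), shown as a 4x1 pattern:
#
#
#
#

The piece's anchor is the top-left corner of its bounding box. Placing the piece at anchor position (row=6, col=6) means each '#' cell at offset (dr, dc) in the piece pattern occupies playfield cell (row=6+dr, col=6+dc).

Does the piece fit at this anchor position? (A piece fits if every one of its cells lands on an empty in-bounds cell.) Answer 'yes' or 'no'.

Check each piece cell at anchor (6, 6):
  offset (0,0) -> (6,6): empty -> OK
  offset (1,0) -> (7,6): occupied ('#') -> FAIL
  offset (2,0) -> (8,6): out of bounds -> FAIL
  offset (3,0) -> (9,6): out of bounds -> FAIL
All cells valid: no

Answer: no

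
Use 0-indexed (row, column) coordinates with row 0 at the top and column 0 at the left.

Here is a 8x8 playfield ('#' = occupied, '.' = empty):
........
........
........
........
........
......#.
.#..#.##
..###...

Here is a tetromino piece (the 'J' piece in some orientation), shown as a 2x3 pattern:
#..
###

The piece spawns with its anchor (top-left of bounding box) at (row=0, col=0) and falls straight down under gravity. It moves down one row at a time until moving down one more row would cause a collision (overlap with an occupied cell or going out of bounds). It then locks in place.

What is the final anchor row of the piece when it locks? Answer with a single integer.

Spawn at (row=0, col=0). Try each row:
  row 0: fits
  row 1: fits
  row 2: fits
  row 3: fits
  row 4: fits
  row 5: blocked -> lock at row 4

Answer: 4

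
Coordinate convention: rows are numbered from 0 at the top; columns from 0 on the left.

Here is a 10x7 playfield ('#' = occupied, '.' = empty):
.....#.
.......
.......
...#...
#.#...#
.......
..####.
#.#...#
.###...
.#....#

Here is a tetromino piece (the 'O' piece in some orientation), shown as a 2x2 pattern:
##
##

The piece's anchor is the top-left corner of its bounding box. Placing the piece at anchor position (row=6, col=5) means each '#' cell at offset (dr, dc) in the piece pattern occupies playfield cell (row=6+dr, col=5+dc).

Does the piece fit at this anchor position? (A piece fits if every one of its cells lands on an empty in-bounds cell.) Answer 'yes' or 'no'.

Check each piece cell at anchor (6, 5):
  offset (0,0) -> (6,5): occupied ('#') -> FAIL
  offset (0,1) -> (6,6): empty -> OK
  offset (1,0) -> (7,5): empty -> OK
  offset (1,1) -> (7,6): occupied ('#') -> FAIL
All cells valid: no

Answer: no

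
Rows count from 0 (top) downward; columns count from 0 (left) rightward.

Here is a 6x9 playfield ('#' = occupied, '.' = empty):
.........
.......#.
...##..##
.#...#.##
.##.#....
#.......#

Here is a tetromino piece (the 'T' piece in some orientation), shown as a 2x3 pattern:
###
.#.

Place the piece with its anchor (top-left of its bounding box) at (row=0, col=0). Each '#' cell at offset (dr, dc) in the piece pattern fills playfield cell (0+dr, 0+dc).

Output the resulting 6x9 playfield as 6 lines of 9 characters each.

Fill (0+0,0+0) = (0,0)
Fill (0+0,0+1) = (0,1)
Fill (0+0,0+2) = (0,2)
Fill (0+1,0+1) = (1,1)

Answer: ###......
.#.....#.
...##..##
.#...#.##
.##.#....
#.......#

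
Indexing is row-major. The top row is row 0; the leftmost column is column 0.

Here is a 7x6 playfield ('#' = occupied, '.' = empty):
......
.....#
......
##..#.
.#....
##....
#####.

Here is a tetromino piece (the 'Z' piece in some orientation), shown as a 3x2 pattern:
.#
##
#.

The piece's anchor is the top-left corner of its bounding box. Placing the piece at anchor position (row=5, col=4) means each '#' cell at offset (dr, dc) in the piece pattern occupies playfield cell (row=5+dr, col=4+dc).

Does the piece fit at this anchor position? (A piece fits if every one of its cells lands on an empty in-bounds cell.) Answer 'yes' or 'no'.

Check each piece cell at anchor (5, 4):
  offset (0,1) -> (5,5): empty -> OK
  offset (1,0) -> (6,4): occupied ('#') -> FAIL
  offset (1,1) -> (6,5): empty -> OK
  offset (2,0) -> (7,4): out of bounds -> FAIL
All cells valid: no

Answer: no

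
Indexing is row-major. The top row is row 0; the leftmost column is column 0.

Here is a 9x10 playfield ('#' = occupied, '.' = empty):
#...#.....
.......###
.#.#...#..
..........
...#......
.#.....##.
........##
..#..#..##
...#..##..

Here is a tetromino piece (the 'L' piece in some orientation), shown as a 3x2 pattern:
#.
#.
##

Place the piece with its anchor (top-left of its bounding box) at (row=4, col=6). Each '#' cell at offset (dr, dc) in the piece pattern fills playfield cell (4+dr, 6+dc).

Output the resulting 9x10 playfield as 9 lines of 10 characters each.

Answer: #...#.....
.......###
.#.#...#..
..........
...#..#...
.#....###.
......####
..#..#..##
...#..##..

Derivation:
Fill (4+0,6+0) = (4,6)
Fill (4+1,6+0) = (5,6)
Fill (4+2,6+0) = (6,6)
Fill (4+2,6+1) = (6,7)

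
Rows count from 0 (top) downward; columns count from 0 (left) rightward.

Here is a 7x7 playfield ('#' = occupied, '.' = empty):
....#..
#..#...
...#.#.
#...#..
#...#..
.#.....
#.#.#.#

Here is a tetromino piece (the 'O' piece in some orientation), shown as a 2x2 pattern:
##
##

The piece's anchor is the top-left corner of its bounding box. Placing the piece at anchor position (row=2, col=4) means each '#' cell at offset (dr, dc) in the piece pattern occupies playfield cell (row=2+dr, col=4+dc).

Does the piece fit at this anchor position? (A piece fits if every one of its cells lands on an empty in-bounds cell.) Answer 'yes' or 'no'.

Check each piece cell at anchor (2, 4):
  offset (0,0) -> (2,4): empty -> OK
  offset (0,1) -> (2,5): occupied ('#') -> FAIL
  offset (1,0) -> (3,4): occupied ('#') -> FAIL
  offset (1,1) -> (3,5): empty -> OK
All cells valid: no

Answer: no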